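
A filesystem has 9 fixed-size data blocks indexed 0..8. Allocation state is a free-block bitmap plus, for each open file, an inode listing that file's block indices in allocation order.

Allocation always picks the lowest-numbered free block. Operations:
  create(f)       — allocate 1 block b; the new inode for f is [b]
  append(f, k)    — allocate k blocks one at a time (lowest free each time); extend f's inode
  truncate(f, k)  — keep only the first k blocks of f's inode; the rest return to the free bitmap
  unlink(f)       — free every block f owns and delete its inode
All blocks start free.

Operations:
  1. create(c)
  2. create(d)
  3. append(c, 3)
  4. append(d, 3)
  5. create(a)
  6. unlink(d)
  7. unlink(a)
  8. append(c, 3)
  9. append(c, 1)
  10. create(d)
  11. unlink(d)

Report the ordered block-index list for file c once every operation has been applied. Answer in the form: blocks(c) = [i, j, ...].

blocks(c) = [0, 2, 3, 4, 1, 5, 6, 7]

  1. create(c)  ⇒  F........  {c→[0]}
  2. create(d)  ⇒  FF.......  {c→[0]; d→[1]}
  3. append(c, 3)  ⇒  FFFFF....  {c→[0, 2, 3, 4]; d→[1]}
  4. append(d, 3)  ⇒  FFFFFFFF.  {c→[0, 2, 3, 4]; d→[1, 5, 6, 7]}
  5. create(a)  ⇒  FFFFFFFFF  {a→[8]; c→[0, 2, 3, 4]; d→[1, 5, 6, 7]}
  6. unlink(d)  ⇒  F.FFF...F  {a→[8]; c→[0, 2, 3, 4]}
  7. unlink(a)  ⇒  F.FFF....  {c→[0, 2, 3, 4]}
  8. append(c, 3)  ⇒  FFFFFFF..  {c→[0, 2, 3, 4, 1, 5, 6]}
  9. append(c, 1)  ⇒  FFFFFFFF.  {c→[0, 2, 3, 4, 1, 5, 6, 7]}
  10. create(d)  ⇒  FFFFFFFFF  {c→[0, 2, 3, 4, 1, 5, 6, 7]; d→[8]}
  11. unlink(d)  ⇒  FFFFFFFF.  {c→[0, 2, 3, 4, 1, 5, 6, 7]}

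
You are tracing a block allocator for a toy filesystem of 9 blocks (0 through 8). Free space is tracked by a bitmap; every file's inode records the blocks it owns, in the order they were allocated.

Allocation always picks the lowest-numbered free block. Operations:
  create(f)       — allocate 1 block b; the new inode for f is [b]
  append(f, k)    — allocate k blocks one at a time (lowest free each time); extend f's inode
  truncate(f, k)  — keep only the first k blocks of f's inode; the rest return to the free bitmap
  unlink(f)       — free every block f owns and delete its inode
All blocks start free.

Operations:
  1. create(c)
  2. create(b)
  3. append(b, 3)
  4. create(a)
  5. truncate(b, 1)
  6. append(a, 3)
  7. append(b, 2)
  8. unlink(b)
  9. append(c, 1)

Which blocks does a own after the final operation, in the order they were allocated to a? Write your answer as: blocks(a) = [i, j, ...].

blocks(a) = [5, 2, 3, 4]

[1] create(c) — c=0 (map F........)
[2] create(b) — b=1 c=0 (map FF.......)
[3] append(b, 3) — b=1,2,3,4 c=0 (map FFFFF....)
[4] create(a) — a=5 b=1,2,3,4 c=0 (map FFFFFF...)
[5] truncate(b, 1) — a=5 b=1 c=0 (map FF...F...)
[6] append(a, 3) — a=5,2,3,4 b=1 c=0 (map FFFFFF...)
[7] append(b, 2) — a=5,2,3,4 b=1,6,7 c=0 (map FFFFFFFF.)
[8] unlink(b) — a=5,2,3,4 c=0 (map F.FFFF...)
[9] append(c, 1) — a=5,2,3,4 c=0,1 (map FFFFFF...)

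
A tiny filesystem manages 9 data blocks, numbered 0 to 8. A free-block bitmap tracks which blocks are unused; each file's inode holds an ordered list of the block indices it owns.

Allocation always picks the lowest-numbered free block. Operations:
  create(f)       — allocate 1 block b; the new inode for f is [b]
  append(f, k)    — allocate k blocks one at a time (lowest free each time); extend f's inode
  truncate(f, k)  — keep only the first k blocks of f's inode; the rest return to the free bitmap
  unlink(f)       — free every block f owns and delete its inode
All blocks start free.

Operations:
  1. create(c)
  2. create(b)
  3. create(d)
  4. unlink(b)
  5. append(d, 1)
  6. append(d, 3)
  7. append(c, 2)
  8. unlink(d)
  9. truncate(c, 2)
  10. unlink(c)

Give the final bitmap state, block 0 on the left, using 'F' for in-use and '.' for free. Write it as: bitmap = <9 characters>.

  1. create(c)  ⇒  F........  {c→[0]}
  2. create(b)  ⇒  FF.......  {b→[1]; c→[0]}
  3. create(d)  ⇒  FFF......  {b→[1]; c→[0]; d→[2]}
  4. unlink(b)  ⇒  F.F......  {c→[0]; d→[2]}
  5. append(d, 1)  ⇒  FFF......  {c→[0]; d→[2, 1]}
  6. append(d, 3)  ⇒  FFFFFF...  {c→[0]; d→[2, 1, 3, 4, 5]}
  7. append(c, 2)  ⇒  FFFFFFFF.  {c→[0, 6, 7]; d→[2, 1, 3, 4, 5]}
  8. unlink(d)  ⇒  F.....FF.  {c→[0, 6, 7]}
  9. truncate(c, 2)  ⇒  F.....F..  {c→[0, 6]}
  10. unlink(c)  ⇒  .........  {}

bitmap = .........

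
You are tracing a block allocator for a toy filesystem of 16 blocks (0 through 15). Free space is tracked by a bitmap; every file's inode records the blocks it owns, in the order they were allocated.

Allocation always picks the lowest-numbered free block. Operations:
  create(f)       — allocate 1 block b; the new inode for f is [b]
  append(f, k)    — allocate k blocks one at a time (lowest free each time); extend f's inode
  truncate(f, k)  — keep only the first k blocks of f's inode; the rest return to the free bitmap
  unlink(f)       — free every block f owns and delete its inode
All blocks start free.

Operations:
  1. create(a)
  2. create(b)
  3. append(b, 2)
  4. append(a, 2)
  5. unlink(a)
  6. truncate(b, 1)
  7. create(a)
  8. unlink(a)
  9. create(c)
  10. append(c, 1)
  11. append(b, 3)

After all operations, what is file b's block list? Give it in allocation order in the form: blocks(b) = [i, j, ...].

create(a): bitmap=F............... | a=[0]
create(b): bitmap=FF.............. | a=[0] b=[1]
append(b, 2): bitmap=FFFF............ | a=[0] b=[1, 2, 3]
append(a, 2): bitmap=FFFFFF.......... | a=[0, 4, 5] b=[1, 2, 3]
unlink(a): bitmap=.FFF............ | b=[1, 2, 3]
truncate(b, 1): bitmap=.F.............. | b=[1]
create(a): bitmap=FF.............. | a=[0] b=[1]
unlink(a): bitmap=.F.............. | b=[1]
create(c): bitmap=FF.............. | b=[1] c=[0]
append(c, 1): bitmap=FFF............. | b=[1] c=[0, 2]
append(b, 3): bitmap=FFFFFF.......... | b=[1, 3, 4, 5] c=[0, 2]

blocks(b) = [1, 3, 4, 5]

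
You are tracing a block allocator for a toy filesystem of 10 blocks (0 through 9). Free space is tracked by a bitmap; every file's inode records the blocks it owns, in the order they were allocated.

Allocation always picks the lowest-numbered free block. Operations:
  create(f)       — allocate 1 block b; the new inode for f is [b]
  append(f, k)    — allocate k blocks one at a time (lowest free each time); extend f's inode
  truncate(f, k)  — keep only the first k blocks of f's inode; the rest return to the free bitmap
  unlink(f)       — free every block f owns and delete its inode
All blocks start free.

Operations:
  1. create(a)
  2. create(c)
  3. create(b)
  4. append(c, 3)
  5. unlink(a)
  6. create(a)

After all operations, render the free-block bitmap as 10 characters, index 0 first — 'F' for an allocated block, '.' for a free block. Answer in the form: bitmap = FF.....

  1. create(a)  ⇒  F.........  {a→[0]}
  2. create(c)  ⇒  FF........  {a→[0]; c→[1]}
  3. create(b)  ⇒  FFF.......  {a→[0]; b→[2]; c→[1]}
  4. append(c, 3)  ⇒  FFFFFF....  {a→[0]; b→[2]; c→[1, 3, 4, 5]}
  5. unlink(a)  ⇒  .FFFFF....  {b→[2]; c→[1, 3, 4, 5]}
  6. create(a)  ⇒  FFFFFF....  {a→[0]; b→[2]; c→[1, 3, 4, 5]}

bitmap = FFFFFF....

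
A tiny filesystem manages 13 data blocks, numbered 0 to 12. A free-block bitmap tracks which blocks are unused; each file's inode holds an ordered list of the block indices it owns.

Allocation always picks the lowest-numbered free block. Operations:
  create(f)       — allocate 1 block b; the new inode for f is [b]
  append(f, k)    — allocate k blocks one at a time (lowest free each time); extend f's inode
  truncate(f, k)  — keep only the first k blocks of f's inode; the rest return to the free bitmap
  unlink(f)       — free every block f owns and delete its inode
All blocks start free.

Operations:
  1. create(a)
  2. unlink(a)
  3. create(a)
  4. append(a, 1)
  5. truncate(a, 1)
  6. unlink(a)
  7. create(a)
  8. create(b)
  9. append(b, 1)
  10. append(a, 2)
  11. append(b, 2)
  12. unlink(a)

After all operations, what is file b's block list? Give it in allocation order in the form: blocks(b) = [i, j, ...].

blocks(b) = [1, 2, 5, 6]

[1] create(a) — a=0 (map F............)
[2] unlink(a) —  (map .............)
[3] create(a) — a=0 (map F............)
[4] append(a, 1) — a=0,1 (map FF...........)
[5] truncate(a, 1) — a=0 (map F............)
[6] unlink(a) —  (map .............)
[7] create(a) — a=0 (map F............)
[8] create(b) — a=0 b=1 (map FF...........)
[9] append(b, 1) — a=0 b=1,2 (map FFF..........)
[10] append(a, 2) — a=0,3,4 b=1,2 (map FFFFF........)
[11] append(b, 2) — a=0,3,4 b=1,2,5,6 (map FFFFFFF......)
[12] unlink(a) — b=1,2,5,6 (map .FF..FF......)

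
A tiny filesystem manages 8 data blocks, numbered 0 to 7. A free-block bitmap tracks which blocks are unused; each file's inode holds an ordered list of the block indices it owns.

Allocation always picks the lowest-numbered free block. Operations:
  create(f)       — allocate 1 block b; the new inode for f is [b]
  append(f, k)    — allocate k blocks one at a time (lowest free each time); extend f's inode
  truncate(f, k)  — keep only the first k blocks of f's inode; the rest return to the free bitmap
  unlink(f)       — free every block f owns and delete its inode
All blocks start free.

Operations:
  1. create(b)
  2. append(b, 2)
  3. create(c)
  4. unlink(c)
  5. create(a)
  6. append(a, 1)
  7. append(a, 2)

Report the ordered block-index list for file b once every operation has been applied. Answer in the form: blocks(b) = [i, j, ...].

[1] create(b) — b=0 (map F.......)
[2] append(b, 2) — b=0,1,2 (map FFF.....)
[3] create(c) — b=0,1,2 c=3 (map FFFF....)
[4] unlink(c) — b=0,1,2 (map FFF.....)
[5] create(a) — a=3 b=0,1,2 (map FFFF....)
[6] append(a, 1) — a=3,4 b=0,1,2 (map FFFFF...)
[7] append(a, 2) — a=3,4,5,6 b=0,1,2 (map FFFFFFF.)

blocks(b) = [0, 1, 2]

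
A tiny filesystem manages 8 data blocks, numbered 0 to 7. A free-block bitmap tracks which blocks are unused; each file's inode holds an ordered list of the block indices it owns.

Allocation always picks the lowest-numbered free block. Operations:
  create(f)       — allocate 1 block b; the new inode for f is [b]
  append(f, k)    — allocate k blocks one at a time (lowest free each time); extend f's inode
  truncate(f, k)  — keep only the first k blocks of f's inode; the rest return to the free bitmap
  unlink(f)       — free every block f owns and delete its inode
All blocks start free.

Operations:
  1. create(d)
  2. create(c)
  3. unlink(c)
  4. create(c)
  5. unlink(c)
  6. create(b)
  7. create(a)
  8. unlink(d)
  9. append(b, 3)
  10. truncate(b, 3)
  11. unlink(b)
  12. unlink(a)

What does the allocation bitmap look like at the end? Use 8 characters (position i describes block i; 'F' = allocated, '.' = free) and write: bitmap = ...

bitmap = ........

[1] create(d) — d=0 (map F.......)
[2] create(c) — c=1 d=0 (map FF......)
[3] unlink(c) — d=0 (map F.......)
[4] create(c) — c=1 d=0 (map FF......)
[5] unlink(c) — d=0 (map F.......)
[6] create(b) — b=1 d=0 (map FF......)
[7] create(a) — a=2 b=1 d=0 (map FFF.....)
[8] unlink(d) — a=2 b=1 (map .FF.....)
[9] append(b, 3) — a=2 b=1,0,3,4 (map FFFFF...)
[10] truncate(b, 3) — a=2 b=1,0,3 (map FFFF....)
[11] unlink(b) — a=2 (map ..F.....)
[12] unlink(a) —  (map ........)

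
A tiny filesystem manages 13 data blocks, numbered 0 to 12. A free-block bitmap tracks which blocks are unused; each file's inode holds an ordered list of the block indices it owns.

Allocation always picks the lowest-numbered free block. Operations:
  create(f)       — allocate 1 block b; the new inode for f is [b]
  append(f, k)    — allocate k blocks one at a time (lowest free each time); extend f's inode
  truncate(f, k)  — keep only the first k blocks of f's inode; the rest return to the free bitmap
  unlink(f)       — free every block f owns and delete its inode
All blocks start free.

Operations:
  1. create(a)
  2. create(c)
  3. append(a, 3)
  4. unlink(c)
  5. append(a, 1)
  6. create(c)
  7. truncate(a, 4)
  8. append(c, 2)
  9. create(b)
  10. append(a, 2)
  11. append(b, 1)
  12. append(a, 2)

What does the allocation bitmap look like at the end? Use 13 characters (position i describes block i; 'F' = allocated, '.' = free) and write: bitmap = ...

bitmap = FFFFFFFFFFFFF

create(a): bitmap=F............ | a=[0]
create(c): bitmap=FF........... | a=[0] c=[1]
append(a, 3): bitmap=FFFFF........ | a=[0, 2, 3, 4] c=[1]
unlink(c): bitmap=F.FFF........ | a=[0, 2, 3, 4]
append(a, 1): bitmap=FFFFF........ | a=[0, 2, 3, 4, 1]
create(c): bitmap=FFFFFF....... | a=[0, 2, 3, 4, 1] c=[5]
truncate(a, 4): bitmap=F.FFFF....... | a=[0, 2, 3, 4] c=[5]
append(c, 2): bitmap=FFFFFFF...... | a=[0, 2, 3, 4] c=[5, 1, 6]
create(b): bitmap=FFFFFFFF..... | a=[0, 2, 3, 4] b=[7] c=[5, 1, 6]
append(a, 2): bitmap=FFFFFFFFFF... | a=[0, 2, 3, 4, 8, 9] b=[7] c=[5, 1, 6]
append(b, 1): bitmap=FFFFFFFFFFF.. | a=[0, 2, 3, 4, 8, 9] b=[7, 10] c=[5, 1, 6]
append(a, 2): bitmap=FFFFFFFFFFFFF | a=[0, 2, 3, 4, 8, 9, 11, 12] b=[7, 10] c=[5, 1, 6]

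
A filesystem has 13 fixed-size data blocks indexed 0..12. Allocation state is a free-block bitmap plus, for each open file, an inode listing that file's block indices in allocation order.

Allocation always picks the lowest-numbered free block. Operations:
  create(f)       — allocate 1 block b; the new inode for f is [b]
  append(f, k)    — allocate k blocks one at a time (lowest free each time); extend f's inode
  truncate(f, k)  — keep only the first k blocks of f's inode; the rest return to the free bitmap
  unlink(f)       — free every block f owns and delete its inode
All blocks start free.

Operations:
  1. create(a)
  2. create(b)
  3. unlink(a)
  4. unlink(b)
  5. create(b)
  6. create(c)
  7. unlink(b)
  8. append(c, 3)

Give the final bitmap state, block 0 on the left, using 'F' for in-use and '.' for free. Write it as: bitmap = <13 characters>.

  1. create(a)  ⇒  F............  {a→[0]}
  2. create(b)  ⇒  FF...........  {a→[0]; b→[1]}
  3. unlink(a)  ⇒  .F...........  {b→[1]}
  4. unlink(b)  ⇒  .............  {}
  5. create(b)  ⇒  F............  {b→[0]}
  6. create(c)  ⇒  FF...........  {b→[0]; c→[1]}
  7. unlink(b)  ⇒  .F...........  {c→[1]}
  8. append(c, 3)  ⇒  FFFF.........  {c→[1, 0, 2, 3]}

bitmap = FFFF.........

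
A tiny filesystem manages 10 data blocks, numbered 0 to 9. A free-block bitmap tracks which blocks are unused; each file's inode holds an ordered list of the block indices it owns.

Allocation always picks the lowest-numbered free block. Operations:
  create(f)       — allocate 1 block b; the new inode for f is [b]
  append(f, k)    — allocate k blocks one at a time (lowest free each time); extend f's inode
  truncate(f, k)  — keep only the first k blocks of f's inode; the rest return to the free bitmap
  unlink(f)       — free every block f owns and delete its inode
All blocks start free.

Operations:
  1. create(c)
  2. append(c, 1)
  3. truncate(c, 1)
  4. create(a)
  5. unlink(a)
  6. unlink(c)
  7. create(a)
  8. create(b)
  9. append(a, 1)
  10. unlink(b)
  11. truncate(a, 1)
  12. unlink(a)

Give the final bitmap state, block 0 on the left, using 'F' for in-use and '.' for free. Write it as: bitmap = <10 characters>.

bitmap = ..........

  1. create(c)  ⇒  F.........  {c→[0]}
  2. append(c, 1)  ⇒  FF........  {c→[0, 1]}
  3. truncate(c, 1)  ⇒  F.........  {c→[0]}
  4. create(a)  ⇒  FF........  {a→[1]; c→[0]}
  5. unlink(a)  ⇒  F.........  {c→[0]}
  6. unlink(c)  ⇒  ..........  {}
  7. create(a)  ⇒  F.........  {a→[0]}
  8. create(b)  ⇒  FF........  {a→[0]; b→[1]}
  9. append(a, 1)  ⇒  FFF.......  {a→[0, 2]; b→[1]}
  10. unlink(b)  ⇒  F.F.......  {a→[0, 2]}
  11. truncate(a, 1)  ⇒  F.........  {a→[0]}
  12. unlink(a)  ⇒  ..........  {}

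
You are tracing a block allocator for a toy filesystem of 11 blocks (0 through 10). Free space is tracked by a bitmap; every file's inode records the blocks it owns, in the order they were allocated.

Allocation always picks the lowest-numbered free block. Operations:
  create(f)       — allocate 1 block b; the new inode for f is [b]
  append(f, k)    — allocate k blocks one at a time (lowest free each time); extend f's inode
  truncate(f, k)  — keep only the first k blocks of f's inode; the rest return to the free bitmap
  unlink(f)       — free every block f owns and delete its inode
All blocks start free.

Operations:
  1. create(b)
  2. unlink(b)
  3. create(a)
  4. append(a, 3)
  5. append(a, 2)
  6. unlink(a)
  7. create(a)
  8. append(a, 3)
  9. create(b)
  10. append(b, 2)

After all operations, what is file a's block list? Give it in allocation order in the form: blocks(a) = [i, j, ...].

blocks(a) = [0, 1, 2, 3]

  1. create(b)  ⇒  F..........  {b→[0]}
  2. unlink(b)  ⇒  ...........  {}
  3. create(a)  ⇒  F..........  {a→[0]}
  4. append(a, 3)  ⇒  FFFF.......  {a→[0, 1, 2, 3]}
  5. append(a, 2)  ⇒  FFFFFF.....  {a→[0, 1, 2, 3, 4, 5]}
  6. unlink(a)  ⇒  ...........  {}
  7. create(a)  ⇒  F..........  {a→[0]}
  8. append(a, 3)  ⇒  FFFF.......  {a→[0, 1, 2, 3]}
  9. create(b)  ⇒  FFFFF......  {a→[0, 1, 2, 3]; b→[4]}
  10. append(b, 2)  ⇒  FFFFFFF....  {a→[0, 1, 2, 3]; b→[4, 5, 6]}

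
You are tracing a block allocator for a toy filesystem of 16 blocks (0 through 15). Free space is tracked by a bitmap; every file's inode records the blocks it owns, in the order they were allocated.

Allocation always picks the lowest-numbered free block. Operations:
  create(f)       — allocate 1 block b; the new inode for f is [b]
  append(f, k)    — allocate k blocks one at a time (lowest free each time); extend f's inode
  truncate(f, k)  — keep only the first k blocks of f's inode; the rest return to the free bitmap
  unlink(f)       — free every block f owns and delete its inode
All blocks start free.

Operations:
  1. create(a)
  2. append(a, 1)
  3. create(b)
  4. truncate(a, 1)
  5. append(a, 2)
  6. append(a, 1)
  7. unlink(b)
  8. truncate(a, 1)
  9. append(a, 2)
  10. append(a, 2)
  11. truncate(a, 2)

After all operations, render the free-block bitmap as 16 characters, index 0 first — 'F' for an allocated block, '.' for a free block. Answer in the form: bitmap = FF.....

  1. create(a)  ⇒  F...............  {a→[0]}
  2. append(a, 1)  ⇒  FF..............  {a→[0, 1]}
  3. create(b)  ⇒  FFF.............  {a→[0, 1]; b→[2]}
  4. truncate(a, 1)  ⇒  F.F.............  {a→[0]; b→[2]}
  5. append(a, 2)  ⇒  FFFF............  {a→[0, 1, 3]; b→[2]}
  6. append(a, 1)  ⇒  FFFFF...........  {a→[0, 1, 3, 4]; b→[2]}
  7. unlink(b)  ⇒  FF.FF...........  {a→[0, 1, 3, 4]}
  8. truncate(a, 1)  ⇒  F...............  {a→[0]}
  9. append(a, 2)  ⇒  FFF.............  {a→[0, 1, 2]}
  10. append(a, 2)  ⇒  FFFFF...........  {a→[0, 1, 2, 3, 4]}
  11. truncate(a, 2)  ⇒  FF..............  {a→[0, 1]}

bitmap = FF..............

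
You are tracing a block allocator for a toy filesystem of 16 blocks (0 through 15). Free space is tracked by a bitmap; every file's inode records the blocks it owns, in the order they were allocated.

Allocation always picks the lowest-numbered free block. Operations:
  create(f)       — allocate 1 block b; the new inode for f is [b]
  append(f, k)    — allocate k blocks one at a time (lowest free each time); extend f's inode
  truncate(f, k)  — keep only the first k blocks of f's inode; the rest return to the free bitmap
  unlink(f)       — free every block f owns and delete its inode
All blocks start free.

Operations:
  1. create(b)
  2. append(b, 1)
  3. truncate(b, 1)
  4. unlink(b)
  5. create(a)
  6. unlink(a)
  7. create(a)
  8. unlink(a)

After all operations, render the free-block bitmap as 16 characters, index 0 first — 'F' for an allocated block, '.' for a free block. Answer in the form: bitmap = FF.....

create(b): bitmap=F............... | b=[0]
append(b, 1): bitmap=FF.............. | b=[0, 1]
truncate(b, 1): bitmap=F............... | b=[0]
unlink(b): bitmap=................ | 
create(a): bitmap=F............... | a=[0]
unlink(a): bitmap=................ | 
create(a): bitmap=F............... | a=[0]
unlink(a): bitmap=................ | 

bitmap = ................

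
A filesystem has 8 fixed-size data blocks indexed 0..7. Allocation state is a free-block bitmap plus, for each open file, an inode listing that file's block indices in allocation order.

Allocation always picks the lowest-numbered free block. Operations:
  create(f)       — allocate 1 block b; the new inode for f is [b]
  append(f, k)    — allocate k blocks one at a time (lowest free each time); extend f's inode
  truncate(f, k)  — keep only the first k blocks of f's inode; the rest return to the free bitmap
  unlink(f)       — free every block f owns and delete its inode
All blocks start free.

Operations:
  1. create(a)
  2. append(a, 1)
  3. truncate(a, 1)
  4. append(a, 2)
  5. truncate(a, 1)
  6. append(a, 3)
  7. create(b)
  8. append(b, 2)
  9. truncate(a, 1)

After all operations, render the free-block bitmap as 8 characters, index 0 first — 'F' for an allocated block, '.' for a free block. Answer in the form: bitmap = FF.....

create(a): bitmap=F....... | a=[0]
append(a, 1): bitmap=FF...... | a=[0, 1]
truncate(a, 1): bitmap=F....... | a=[0]
append(a, 2): bitmap=FFF..... | a=[0, 1, 2]
truncate(a, 1): bitmap=F....... | a=[0]
append(a, 3): bitmap=FFFF.... | a=[0, 1, 2, 3]
create(b): bitmap=FFFFF... | a=[0, 1, 2, 3] b=[4]
append(b, 2): bitmap=FFFFFFF. | a=[0, 1, 2, 3] b=[4, 5, 6]
truncate(a, 1): bitmap=F...FFF. | a=[0] b=[4, 5, 6]

bitmap = F...FFF.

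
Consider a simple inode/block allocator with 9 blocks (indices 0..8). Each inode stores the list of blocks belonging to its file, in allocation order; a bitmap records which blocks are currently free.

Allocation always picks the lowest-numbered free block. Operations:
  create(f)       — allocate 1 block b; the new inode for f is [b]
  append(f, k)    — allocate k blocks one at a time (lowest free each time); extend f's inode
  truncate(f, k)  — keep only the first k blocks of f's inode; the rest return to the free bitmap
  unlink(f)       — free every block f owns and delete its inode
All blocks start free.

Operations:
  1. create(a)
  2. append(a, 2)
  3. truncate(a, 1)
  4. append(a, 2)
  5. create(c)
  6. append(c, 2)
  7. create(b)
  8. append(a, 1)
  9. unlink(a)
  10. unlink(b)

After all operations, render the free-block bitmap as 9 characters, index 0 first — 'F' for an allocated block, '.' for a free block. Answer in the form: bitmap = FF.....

  1. create(a)  ⇒  F........  {a→[0]}
  2. append(a, 2)  ⇒  FFF......  {a→[0, 1, 2]}
  3. truncate(a, 1)  ⇒  F........  {a→[0]}
  4. append(a, 2)  ⇒  FFF......  {a→[0, 1, 2]}
  5. create(c)  ⇒  FFFF.....  {a→[0, 1, 2]; c→[3]}
  6. append(c, 2)  ⇒  FFFFFF...  {a→[0, 1, 2]; c→[3, 4, 5]}
  7. create(b)  ⇒  FFFFFFF..  {a→[0, 1, 2]; b→[6]; c→[3, 4, 5]}
  8. append(a, 1)  ⇒  FFFFFFFF.  {a→[0, 1, 2, 7]; b→[6]; c→[3, 4, 5]}
  9. unlink(a)  ⇒  ...FFFF..  {b→[6]; c→[3, 4, 5]}
  10. unlink(b)  ⇒  ...FFF...  {c→[3, 4, 5]}

bitmap = ...FFF...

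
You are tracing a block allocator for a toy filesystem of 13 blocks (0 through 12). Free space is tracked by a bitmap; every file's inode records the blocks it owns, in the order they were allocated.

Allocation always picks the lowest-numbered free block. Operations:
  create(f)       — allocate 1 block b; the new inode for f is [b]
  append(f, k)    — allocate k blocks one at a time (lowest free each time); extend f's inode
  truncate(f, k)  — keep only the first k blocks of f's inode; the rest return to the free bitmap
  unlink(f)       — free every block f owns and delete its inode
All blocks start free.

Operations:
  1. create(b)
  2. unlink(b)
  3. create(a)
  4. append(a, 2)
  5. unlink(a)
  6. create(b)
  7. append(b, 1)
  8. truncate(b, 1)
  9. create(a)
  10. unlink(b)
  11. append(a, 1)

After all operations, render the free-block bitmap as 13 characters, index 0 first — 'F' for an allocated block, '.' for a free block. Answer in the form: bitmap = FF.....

bitmap = FF...........

create(b): bitmap=F............ | b=[0]
unlink(b): bitmap=............. | 
create(a): bitmap=F............ | a=[0]
append(a, 2): bitmap=FFF.......... | a=[0, 1, 2]
unlink(a): bitmap=............. | 
create(b): bitmap=F............ | b=[0]
append(b, 1): bitmap=FF........... | b=[0, 1]
truncate(b, 1): bitmap=F............ | b=[0]
create(a): bitmap=FF........... | a=[1] b=[0]
unlink(b): bitmap=.F........... | a=[1]
append(a, 1): bitmap=FF........... | a=[1, 0]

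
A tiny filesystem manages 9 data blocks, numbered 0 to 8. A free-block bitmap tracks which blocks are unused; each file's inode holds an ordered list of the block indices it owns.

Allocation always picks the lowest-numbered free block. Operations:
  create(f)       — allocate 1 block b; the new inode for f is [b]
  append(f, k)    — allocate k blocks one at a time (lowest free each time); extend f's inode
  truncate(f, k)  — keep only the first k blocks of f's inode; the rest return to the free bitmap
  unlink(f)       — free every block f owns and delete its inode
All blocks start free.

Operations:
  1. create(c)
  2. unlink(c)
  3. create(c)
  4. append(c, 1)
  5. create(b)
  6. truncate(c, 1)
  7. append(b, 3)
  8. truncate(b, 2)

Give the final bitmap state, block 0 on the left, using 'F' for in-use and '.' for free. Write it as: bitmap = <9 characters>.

create(c): bitmap=F........ | c=[0]
unlink(c): bitmap=......... | 
create(c): bitmap=F........ | c=[0]
append(c, 1): bitmap=FF....... | c=[0, 1]
create(b): bitmap=FFF...... | b=[2] c=[0, 1]
truncate(c, 1): bitmap=F.F...... | b=[2] c=[0]
append(b, 3): bitmap=FFFFF.... | b=[2, 1, 3, 4] c=[0]
truncate(b, 2): bitmap=FFF...... | b=[2, 1] c=[0]

bitmap = FFF......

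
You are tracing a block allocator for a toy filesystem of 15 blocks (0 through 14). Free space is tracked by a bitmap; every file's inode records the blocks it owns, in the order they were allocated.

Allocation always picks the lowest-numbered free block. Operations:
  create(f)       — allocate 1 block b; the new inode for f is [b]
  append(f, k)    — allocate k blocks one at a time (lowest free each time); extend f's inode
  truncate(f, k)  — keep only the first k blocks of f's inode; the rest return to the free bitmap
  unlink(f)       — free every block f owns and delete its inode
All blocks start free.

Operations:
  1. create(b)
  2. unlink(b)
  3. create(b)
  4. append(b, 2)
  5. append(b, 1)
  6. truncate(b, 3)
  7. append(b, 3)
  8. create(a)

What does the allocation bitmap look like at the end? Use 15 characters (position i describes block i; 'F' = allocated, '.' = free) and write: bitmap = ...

[1] create(b) — b=0 (map F..............)
[2] unlink(b) —  (map ...............)
[3] create(b) — b=0 (map F..............)
[4] append(b, 2) — b=0,1,2 (map FFF............)
[5] append(b, 1) — b=0,1,2,3 (map FFFF...........)
[6] truncate(b, 3) — b=0,1,2 (map FFF............)
[7] append(b, 3) — b=0,1,2,3,4,5 (map FFFFFF.........)
[8] create(a) — a=6 b=0,1,2,3,4,5 (map FFFFFFF........)

bitmap = FFFFFFF........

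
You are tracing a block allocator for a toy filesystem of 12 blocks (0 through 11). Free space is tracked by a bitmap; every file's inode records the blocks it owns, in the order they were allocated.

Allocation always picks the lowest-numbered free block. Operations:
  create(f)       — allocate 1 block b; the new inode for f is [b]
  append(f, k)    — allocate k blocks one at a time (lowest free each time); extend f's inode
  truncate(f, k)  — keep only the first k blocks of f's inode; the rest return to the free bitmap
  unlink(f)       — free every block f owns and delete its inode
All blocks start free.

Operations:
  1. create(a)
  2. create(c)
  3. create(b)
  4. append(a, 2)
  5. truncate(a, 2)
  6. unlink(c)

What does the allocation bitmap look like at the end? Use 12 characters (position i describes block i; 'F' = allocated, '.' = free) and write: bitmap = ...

[1] create(a) — a=0 (map F...........)
[2] create(c) — a=0 c=1 (map FF..........)
[3] create(b) — a=0 b=2 c=1 (map FFF.........)
[4] append(a, 2) — a=0,3,4 b=2 c=1 (map FFFFF.......)
[5] truncate(a, 2) — a=0,3 b=2 c=1 (map FFFF........)
[6] unlink(c) — a=0,3 b=2 (map F.FF........)

bitmap = F.FF........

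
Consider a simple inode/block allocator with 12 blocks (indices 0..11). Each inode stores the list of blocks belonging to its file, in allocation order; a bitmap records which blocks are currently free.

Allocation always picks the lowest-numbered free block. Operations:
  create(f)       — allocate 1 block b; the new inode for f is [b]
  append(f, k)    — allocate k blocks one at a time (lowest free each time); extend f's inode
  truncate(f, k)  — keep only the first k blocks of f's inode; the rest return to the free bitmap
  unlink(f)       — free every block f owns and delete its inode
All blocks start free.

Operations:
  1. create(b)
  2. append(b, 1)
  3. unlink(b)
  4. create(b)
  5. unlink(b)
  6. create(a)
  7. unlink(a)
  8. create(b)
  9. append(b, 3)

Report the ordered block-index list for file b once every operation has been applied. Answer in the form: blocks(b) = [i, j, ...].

after create(b) → b:[0]  free=[F...........]
after append(b, 1) → b:[0, 1]  free=[FF..........]
after unlink(b) →   free=[............]
after create(b) → b:[0]  free=[F...........]
after unlink(b) →   free=[............]
after create(a) → a:[0]  free=[F...........]
after unlink(a) →   free=[............]
after create(b) → b:[0]  free=[F...........]
after append(b, 3) → b:[0, 1, 2, 3]  free=[FFFF........]

blocks(b) = [0, 1, 2, 3]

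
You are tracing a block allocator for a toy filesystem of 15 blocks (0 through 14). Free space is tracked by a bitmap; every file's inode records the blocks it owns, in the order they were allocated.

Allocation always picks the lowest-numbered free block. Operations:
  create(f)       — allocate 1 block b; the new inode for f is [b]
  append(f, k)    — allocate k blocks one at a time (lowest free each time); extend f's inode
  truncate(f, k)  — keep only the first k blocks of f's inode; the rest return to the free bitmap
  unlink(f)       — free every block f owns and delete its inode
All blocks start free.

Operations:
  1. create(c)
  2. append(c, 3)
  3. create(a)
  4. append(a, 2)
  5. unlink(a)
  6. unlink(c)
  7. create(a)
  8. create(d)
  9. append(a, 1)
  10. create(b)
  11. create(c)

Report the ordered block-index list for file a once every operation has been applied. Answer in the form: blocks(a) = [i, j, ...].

blocks(a) = [0, 2]

[1] create(c) — c=0 (map F..............)
[2] append(c, 3) — c=0,1,2,3 (map FFFF...........)
[3] create(a) — a=4 c=0,1,2,3 (map FFFFF..........)
[4] append(a, 2) — a=4,5,6 c=0,1,2,3 (map FFFFFFF........)
[5] unlink(a) — c=0,1,2,3 (map FFFF...........)
[6] unlink(c) —  (map ...............)
[7] create(a) — a=0 (map F..............)
[8] create(d) — a=0 d=1 (map FF.............)
[9] append(a, 1) — a=0,2 d=1 (map FFF............)
[10] create(b) — a=0,2 b=3 d=1 (map FFFF...........)
[11] create(c) — a=0,2 b=3 c=4 d=1 (map FFFFF..........)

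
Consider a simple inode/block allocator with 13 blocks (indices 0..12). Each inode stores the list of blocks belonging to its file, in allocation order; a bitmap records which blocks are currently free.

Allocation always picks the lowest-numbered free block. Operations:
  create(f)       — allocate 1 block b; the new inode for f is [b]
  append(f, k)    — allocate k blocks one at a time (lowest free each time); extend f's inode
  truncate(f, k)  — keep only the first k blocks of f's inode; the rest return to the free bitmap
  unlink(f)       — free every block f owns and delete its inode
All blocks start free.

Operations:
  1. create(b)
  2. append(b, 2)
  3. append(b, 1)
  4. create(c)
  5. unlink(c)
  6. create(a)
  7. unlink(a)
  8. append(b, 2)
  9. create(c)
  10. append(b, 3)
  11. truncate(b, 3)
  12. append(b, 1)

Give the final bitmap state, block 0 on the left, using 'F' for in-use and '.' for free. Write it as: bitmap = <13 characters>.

bitmap = FFFF..F......

  1. create(b)  ⇒  F............  {b→[0]}
  2. append(b, 2)  ⇒  FFF..........  {b→[0, 1, 2]}
  3. append(b, 1)  ⇒  FFFF.........  {b→[0, 1, 2, 3]}
  4. create(c)  ⇒  FFFFF........  {b→[0, 1, 2, 3]; c→[4]}
  5. unlink(c)  ⇒  FFFF.........  {b→[0, 1, 2, 3]}
  6. create(a)  ⇒  FFFFF........  {a→[4]; b→[0, 1, 2, 3]}
  7. unlink(a)  ⇒  FFFF.........  {b→[0, 1, 2, 3]}
  8. append(b, 2)  ⇒  FFFFFF.......  {b→[0, 1, 2, 3, 4, 5]}
  9. create(c)  ⇒  FFFFFFF......  {b→[0, 1, 2, 3, 4, 5]; c→[6]}
  10. append(b, 3)  ⇒  FFFFFFFFFF...  {b→[0, 1, 2, 3, 4, 5, 7, 8, 9]; c→[6]}
  11. truncate(b, 3)  ⇒  FFF...F......  {b→[0, 1, 2]; c→[6]}
  12. append(b, 1)  ⇒  FFFF..F......  {b→[0, 1, 2, 3]; c→[6]}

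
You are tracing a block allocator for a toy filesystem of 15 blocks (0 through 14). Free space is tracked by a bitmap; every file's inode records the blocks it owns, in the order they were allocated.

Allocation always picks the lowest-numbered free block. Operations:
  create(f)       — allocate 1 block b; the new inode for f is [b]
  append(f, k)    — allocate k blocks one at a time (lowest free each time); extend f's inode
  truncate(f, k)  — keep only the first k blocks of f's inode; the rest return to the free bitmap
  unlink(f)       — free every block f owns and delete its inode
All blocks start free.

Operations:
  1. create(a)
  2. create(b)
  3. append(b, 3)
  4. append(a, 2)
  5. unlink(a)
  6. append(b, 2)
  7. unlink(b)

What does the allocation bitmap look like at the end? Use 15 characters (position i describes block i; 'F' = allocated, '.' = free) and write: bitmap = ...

create(a): bitmap=F.............. | a=[0]
create(b): bitmap=FF............. | a=[0] b=[1]
append(b, 3): bitmap=FFFFF.......... | a=[0] b=[1, 2, 3, 4]
append(a, 2): bitmap=FFFFFFF........ | a=[0, 5, 6] b=[1, 2, 3, 4]
unlink(a): bitmap=.FFFF.......... | b=[1, 2, 3, 4]
append(b, 2): bitmap=FFFFFF......... | b=[1, 2, 3, 4, 0, 5]
unlink(b): bitmap=............... | 

bitmap = ...............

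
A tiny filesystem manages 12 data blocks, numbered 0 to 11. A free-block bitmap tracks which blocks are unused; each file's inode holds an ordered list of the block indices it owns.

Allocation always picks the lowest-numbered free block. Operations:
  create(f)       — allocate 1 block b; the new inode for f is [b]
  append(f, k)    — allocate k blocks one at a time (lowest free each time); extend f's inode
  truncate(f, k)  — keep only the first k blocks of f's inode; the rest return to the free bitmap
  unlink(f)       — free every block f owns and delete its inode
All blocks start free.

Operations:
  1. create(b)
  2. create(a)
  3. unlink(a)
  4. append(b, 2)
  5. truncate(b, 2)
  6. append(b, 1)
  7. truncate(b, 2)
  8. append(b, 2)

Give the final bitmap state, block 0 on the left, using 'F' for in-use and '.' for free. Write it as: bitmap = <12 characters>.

  1. create(b)  ⇒  F...........  {b→[0]}
  2. create(a)  ⇒  FF..........  {a→[1]; b→[0]}
  3. unlink(a)  ⇒  F...........  {b→[0]}
  4. append(b, 2)  ⇒  FFF.........  {b→[0, 1, 2]}
  5. truncate(b, 2)  ⇒  FF..........  {b→[0, 1]}
  6. append(b, 1)  ⇒  FFF.........  {b→[0, 1, 2]}
  7. truncate(b, 2)  ⇒  FF..........  {b→[0, 1]}
  8. append(b, 2)  ⇒  FFFF........  {b→[0, 1, 2, 3]}

bitmap = FFFF........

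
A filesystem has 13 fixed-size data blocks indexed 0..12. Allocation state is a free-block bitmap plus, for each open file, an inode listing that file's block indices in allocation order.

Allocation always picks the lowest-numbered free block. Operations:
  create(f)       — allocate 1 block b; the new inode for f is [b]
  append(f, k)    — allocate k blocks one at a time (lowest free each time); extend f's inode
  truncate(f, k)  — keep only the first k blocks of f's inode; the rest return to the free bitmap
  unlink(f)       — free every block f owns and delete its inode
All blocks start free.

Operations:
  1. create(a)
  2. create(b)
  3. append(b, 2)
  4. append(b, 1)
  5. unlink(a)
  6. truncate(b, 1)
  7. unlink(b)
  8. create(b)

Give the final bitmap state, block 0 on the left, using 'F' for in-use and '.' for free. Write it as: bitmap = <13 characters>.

bitmap = F............

create(a): bitmap=F............ | a=[0]
create(b): bitmap=FF........... | a=[0] b=[1]
append(b, 2): bitmap=FFFF......... | a=[0] b=[1, 2, 3]
append(b, 1): bitmap=FFFFF........ | a=[0] b=[1, 2, 3, 4]
unlink(a): bitmap=.FFFF........ | b=[1, 2, 3, 4]
truncate(b, 1): bitmap=.F........... | b=[1]
unlink(b): bitmap=............. | 
create(b): bitmap=F............ | b=[0]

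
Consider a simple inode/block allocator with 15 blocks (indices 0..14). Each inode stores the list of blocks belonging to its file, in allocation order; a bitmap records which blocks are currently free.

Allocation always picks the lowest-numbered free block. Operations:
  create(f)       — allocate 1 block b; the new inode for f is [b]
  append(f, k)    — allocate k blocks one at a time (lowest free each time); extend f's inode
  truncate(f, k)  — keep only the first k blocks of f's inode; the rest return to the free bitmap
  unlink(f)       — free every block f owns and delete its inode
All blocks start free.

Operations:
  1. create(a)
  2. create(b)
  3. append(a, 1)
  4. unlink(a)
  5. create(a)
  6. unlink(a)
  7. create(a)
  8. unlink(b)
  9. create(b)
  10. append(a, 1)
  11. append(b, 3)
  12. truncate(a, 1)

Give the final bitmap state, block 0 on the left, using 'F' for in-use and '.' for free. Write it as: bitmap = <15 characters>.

bitmap = FF.FFF.........

create(a): bitmap=F.............. | a=[0]
create(b): bitmap=FF............. | a=[0] b=[1]
append(a, 1): bitmap=FFF............ | a=[0, 2] b=[1]
unlink(a): bitmap=.F............. | b=[1]
create(a): bitmap=FF............. | a=[0] b=[1]
unlink(a): bitmap=.F............. | b=[1]
create(a): bitmap=FF............. | a=[0] b=[1]
unlink(b): bitmap=F.............. | a=[0]
create(b): bitmap=FF............. | a=[0] b=[1]
append(a, 1): bitmap=FFF............ | a=[0, 2] b=[1]
append(b, 3): bitmap=FFFFFF......... | a=[0, 2] b=[1, 3, 4, 5]
truncate(a, 1): bitmap=FF.FFF......... | a=[0] b=[1, 3, 4, 5]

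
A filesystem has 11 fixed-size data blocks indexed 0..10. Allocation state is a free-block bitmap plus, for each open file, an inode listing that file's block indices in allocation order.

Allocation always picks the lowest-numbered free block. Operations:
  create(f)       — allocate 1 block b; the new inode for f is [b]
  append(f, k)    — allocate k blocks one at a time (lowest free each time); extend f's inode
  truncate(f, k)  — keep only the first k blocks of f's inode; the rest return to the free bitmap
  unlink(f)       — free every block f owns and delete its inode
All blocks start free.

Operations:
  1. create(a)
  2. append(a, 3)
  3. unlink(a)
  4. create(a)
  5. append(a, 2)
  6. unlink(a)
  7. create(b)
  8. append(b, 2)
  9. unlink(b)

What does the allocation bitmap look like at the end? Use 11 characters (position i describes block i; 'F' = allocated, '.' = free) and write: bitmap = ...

  1. create(a)  ⇒  F..........  {a→[0]}
  2. append(a, 3)  ⇒  FFFF.......  {a→[0, 1, 2, 3]}
  3. unlink(a)  ⇒  ...........  {}
  4. create(a)  ⇒  F..........  {a→[0]}
  5. append(a, 2)  ⇒  FFF........  {a→[0, 1, 2]}
  6. unlink(a)  ⇒  ...........  {}
  7. create(b)  ⇒  F..........  {b→[0]}
  8. append(b, 2)  ⇒  FFF........  {b→[0, 1, 2]}
  9. unlink(b)  ⇒  ...........  {}

bitmap = ...........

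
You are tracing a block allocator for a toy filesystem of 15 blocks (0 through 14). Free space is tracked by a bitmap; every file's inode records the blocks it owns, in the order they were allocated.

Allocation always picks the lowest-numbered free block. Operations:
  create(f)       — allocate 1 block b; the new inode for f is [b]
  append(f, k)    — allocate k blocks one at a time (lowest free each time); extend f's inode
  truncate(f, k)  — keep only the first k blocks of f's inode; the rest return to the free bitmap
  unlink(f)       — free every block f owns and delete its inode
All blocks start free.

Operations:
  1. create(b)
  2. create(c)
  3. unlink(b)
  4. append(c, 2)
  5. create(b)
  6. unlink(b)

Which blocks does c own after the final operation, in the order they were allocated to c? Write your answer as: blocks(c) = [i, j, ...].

blocks(c) = [1, 0, 2]

after create(b) → b:[0]  free=[F..............]
after create(c) → b:[0], c:[1]  free=[FF.............]
after unlink(b) → c:[1]  free=[.F.............]
after append(c, 2) → c:[1, 0, 2]  free=[FFF............]
after create(b) → b:[3], c:[1, 0, 2]  free=[FFFF...........]
after unlink(b) → c:[1, 0, 2]  free=[FFF............]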